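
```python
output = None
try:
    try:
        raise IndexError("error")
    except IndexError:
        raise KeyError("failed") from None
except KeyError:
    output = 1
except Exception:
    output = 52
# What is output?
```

Step-by-step execution trace:
1. Inner try raises IndexError; inner `except IndexError` catches it.
2. `raise KeyError(...) from None` raises KeyError (from None suppresses __context__, but the active exception is still KeyError).
3. Outer `except KeyError` matches → output = 1.
4. `except Exception` is not reached.
Result: 1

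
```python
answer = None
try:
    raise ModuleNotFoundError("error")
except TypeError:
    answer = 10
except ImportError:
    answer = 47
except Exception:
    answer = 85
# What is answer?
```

Step-by-step execution trace:
1. `raise ModuleNotFoundError(...)` raises ModuleNotFoundError.
2. `except TypeError` does not match (ModuleNotFoundError is not a subclass of TypeError); skipped.
3. `except ImportError` matches (ModuleNotFoundError is a subclass of ImportError) → answer = 47.
4. `except Exception` is not reached.
Result: 47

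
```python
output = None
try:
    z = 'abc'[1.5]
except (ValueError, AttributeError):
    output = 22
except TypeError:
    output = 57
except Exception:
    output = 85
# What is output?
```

Step-by-step execution trace:
1. `z = 'abc'[1.5]` raises TypeError.
2. `except (ValueError, AttributeError)` does not match TypeError; skipped.
3. `except TypeError` matches (exact type match) → output = 57.
4. `except Exception` is not reached.
Result: 57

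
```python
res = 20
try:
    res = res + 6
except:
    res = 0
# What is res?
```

Step-by-step execution trace:
1. res starts at 20.
2. try: `res = res + 6` → res = 26. No exception raised.
3. `except` is skipped.
Result: 26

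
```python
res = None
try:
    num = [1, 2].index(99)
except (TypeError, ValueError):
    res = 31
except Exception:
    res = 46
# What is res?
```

Step-by-step execution trace:
1. `num = [1, 2].index(99)` raises ValueError.
2. `except (TypeError, ValueError)` matches (ValueError is in the tuple) → res = 31.
3. `except Exception` is not reached.
Result: 31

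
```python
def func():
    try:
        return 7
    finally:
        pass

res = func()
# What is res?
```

Step-by-step execution trace:
1. `func()` enters try: `return 7` sets pending return value 7.
2. Before returning, `finally: pass` runs (no effect).
3. func() returns 7 → res = 7.
Result: 7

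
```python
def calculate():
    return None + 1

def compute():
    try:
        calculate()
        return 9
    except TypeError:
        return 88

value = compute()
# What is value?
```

Step-by-step execution trace:
1. `compute()` calls `calculate()`.
2. `calculate()` evaluates `None + 1`, which raises TypeError; it propagates to the caller.
3. `return 9` is not reached.
4. `except TypeError` in compute matches → returns 88.
5. value = 88.
Result: 88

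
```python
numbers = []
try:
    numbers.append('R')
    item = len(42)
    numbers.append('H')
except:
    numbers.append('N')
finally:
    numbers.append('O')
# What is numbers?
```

Step-by-step execution trace:
1. try: `numbers.append('R')` → numbers = ['R'].
2. `item = len(42)` raises TypeError; `numbers.append('H')` is not reached.
3. bare `except` matches → `numbers.append('N')` → numbers = ['R', 'N'].
4. finally always runs: `numbers.append('O')` → numbers = ['R', 'N', 'O'].
Result: ['R', 'N', 'O']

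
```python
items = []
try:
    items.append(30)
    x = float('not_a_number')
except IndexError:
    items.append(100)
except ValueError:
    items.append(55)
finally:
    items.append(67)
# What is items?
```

Step-by-step execution trace:
1. try: `items.append(30)` → items = [30].
2. `x = float('not_a_number')` raises ValueError.
3. `except IndexError` does not match ValueError; skipped.
4. `except ValueError` matches → `items.append(55)` → items = [30, 55].
5. finally always runs: `items.append(67)` → items = [30, 55, 67].
Result: [30, 55, 67]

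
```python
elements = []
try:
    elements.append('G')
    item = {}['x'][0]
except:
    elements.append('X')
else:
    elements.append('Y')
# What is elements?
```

Step-by-step execution trace:
1. try: `elements.append('G')` → elements = ['G'].
2. `item = {}['x'][0]` raises KeyError.
3. bare `except` matches → `elements.append('X')` → elements = ['G', 'X'].
4. `else` is skipped (an exception was raised).
Result: ['G', 'X']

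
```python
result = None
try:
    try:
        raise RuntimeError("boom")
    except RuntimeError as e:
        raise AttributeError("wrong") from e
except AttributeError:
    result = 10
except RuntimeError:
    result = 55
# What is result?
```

Step-by-step execution trace:
1. Inner try raises RuntimeError; inner `except RuntimeError as e` catches it.
2. `raise AttributeError(...) from e` raises AttributeError (RuntimeError is attached as __cause__, but only AttributeError is active).
3. Outer `except AttributeError` matches → result = 10.
4. `except RuntimeError` is not reached.
Result: 10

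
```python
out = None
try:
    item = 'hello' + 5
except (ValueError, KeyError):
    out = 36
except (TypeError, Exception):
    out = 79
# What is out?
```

Step-by-step execution trace:
1. `item = 'hello' + 5` raises TypeError.
2. `except (ValueError, KeyError)` does not match TypeError; skipped.
3. `except (TypeError, Exception)` matches (TypeError is in the tuple) → out = 79.
Result: 79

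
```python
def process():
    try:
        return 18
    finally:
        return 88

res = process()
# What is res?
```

Step-by-step execution trace:
1. `process()` enters try: `return 18` sets pending return value 18.
2. Before returning, `finally: return 88` runs and overrides the pending return.
3. process() returns 88 → res = 88.
Result: 88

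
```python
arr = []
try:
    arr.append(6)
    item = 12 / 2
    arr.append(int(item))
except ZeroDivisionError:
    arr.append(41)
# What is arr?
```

Step-by-step execution trace:
1. try: `arr.append(6)` → arr = [6].
2. `item = 12 / 2` → item = 6.0. No exception raised.
3. `arr.append(int(item))` → arr = [6, 6].
4. `except ZeroDivisionError` is skipped (no exception was raised).
Result: [6, 6]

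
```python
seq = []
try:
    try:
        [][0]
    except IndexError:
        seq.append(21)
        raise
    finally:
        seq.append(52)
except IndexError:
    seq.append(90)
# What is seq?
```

Step-by-step execution trace:
1. Inner try: `[][0]` raises IndexError.
2. Inner `except IndexError` matches → `seq.append(21)` → seq = [21].
3. bare `raise` re-raises IndexError.
4. Inner `finally` runs during unwinding: `seq.append(52)` → seq = [21, 52].
5. Outer `except IndexError` matches → `seq.append(90)` → seq = [21, 52, 90].
Result: [21, 52, 90]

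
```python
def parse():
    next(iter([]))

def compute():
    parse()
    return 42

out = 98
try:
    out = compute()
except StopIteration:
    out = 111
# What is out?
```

Step-by-step execution trace:
1. out starts at 98.
2. try: `compute()` calls `parse()`.
3. `parse()` evaluates `next(iter([]))`, which raises StopIteration; it propagates through compute (uncaught).
4. `return 42` in compute is not reached; the assignment to out does not complete.
5. `except StopIteration` matches → out = 111.
Result: 111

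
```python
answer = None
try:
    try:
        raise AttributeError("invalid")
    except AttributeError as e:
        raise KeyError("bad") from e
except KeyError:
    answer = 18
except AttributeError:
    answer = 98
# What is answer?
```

Step-by-step execution trace:
1. Inner try raises AttributeError; inner `except AttributeError as e` catches it.
2. `raise KeyError(...) from e` raises KeyError (AttributeError is attached as __cause__, but only KeyError is active).
3. Outer `except KeyError` matches → answer = 18.
4. `except AttributeError` is not reached.
Result: 18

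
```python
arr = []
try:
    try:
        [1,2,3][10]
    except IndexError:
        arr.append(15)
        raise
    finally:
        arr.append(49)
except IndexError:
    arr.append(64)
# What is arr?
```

Step-by-step execution trace:
1. Inner try: `[1,2,3][10]` raises IndexError.
2. Inner `except IndexError` matches → `arr.append(15)` → arr = [15].
3. bare `raise` re-raises IndexError.
4. Inner `finally` runs during unwinding: `arr.append(49)` → arr = [15, 49].
5. Outer `except IndexError` matches → `arr.append(64)` → arr = [15, 49, 64].
Result: [15, 49, 64]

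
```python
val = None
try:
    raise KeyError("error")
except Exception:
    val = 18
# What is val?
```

Step-by-step execution trace:
1. `raise KeyError(...)` raises KeyError.
2. `except Exception` matches (KeyError is a subclass of Exception) → val = 18.
Result: 18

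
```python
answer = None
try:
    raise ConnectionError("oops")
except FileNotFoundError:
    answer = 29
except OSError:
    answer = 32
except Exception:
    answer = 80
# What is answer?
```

Step-by-step execution trace:
1. `raise ConnectionError(...)` raises ConnectionError.
2. `except FileNotFoundError` does not match (ConnectionError is not a subclass of FileNotFoundError); skipped.
3. `except OSError` matches (ConnectionError is a subclass of OSError) → answer = 32.
4. `except Exception` is not reached.
Result: 32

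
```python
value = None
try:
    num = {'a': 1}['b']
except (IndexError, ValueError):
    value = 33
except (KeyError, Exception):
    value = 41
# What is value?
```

Step-by-step execution trace:
1. `num = {'a': 1}['b']` raises KeyError.
2. `except (IndexError, ValueError)` does not match KeyError; skipped.
3. `except (KeyError, Exception)` matches (KeyError is in the tuple) → value = 41.
Result: 41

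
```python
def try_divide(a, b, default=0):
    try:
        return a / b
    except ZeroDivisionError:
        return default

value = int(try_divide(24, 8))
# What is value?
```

Step-by-step execution trace:
1. `try_divide(24, 8)` enters try: `return 24 / 8` → returns 3.0. No exception raised.
2. `except ZeroDivisionError` is skipped.
3. `int(3.0)` → 3 → value = 3.
Result: 3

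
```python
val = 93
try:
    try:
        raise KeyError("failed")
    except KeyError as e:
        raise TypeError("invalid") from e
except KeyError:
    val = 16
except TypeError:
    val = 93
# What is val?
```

Step-by-step execution trace:
1. Inner try raises KeyError; inner `except KeyError as e` catches it.
2. `raise TypeError(...) from e` raises TypeError (KeyError is attached as __cause__, but only TypeError is active).
3. Outer `except KeyError` does not match TypeError; skipped.
4. Outer `except TypeError` matches → val = 93.
Result: 93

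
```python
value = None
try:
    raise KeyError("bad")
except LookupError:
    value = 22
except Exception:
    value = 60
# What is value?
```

Step-by-step execution trace:
1. `raise KeyError(...)` raises KeyError.
2. `except LookupError` matches (KeyError is a subclass of LookupError) → value = 22.
3. `except Exception` is not reached.
Result: 22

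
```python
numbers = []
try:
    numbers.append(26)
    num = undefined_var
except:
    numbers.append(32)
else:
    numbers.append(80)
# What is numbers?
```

Step-by-step execution trace:
1. try: `numbers.append(26)` → numbers = [26].
2. `num = undefined_var` raises NameError.
3. bare `except` matches → `numbers.append(32)` → numbers = [26, 32].
4. `else` is skipped (an exception was raised).
Result: [26, 32]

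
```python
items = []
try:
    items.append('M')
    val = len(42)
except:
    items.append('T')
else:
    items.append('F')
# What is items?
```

Step-by-step execution trace:
1. try: `items.append('M')` → items = ['M'].
2. `val = len(42)` raises TypeError.
3. bare `except` matches → `items.append('T')` → items = ['M', 'T'].
4. `else` is skipped (an exception was raised).
Result: ['M', 'T']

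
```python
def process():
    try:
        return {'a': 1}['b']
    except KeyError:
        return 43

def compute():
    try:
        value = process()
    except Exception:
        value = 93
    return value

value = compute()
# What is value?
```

Step-by-step execution trace:
1. `compute()` calls `process()`.
2. In process: `{'a': 1}['b']` raises KeyError; `except KeyError` catches it → returns 43.
3. In compute: `value = process()` → value = 43. No exception reaches compute.
4. `except Exception` is skipped; compute returns 43.
5. value = 43.
Result: 43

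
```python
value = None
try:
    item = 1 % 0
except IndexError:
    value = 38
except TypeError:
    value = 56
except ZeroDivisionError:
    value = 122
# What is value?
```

Step-by-step execution trace:
1. `item = 1 % 0` raises ZeroDivisionError.
2. `except IndexError` does not match ZeroDivisionError; skipped.
3. `except TypeError` does not match ZeroDivisionError; skipped.
4. `except ZeroDivisionError` matches → value = 122.
Result: 122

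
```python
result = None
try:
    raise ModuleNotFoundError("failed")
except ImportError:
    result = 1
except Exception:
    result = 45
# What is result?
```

Step-by-step execution trace:
1. `raise ModuleNotFoundError(...)` raises ModuleNotFoundError.
2. `except ImportError` matches (ModuleNotFoundError is a subclass of ImportError) → result = 1.
3. `except Exception` is not reached.
Result: 1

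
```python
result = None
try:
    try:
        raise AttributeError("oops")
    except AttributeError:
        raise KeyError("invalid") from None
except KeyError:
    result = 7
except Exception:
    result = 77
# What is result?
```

Step-by-step execution trace:
1. Inner try raises AttributeError; inner `except AttributeError` catches it.
2. `raise KeyError(...) from None` raises KeyError (from None suppresses __context__, but the active exception is still KeyError).
3. Outer `except KeyError` matches → result = 7.
4. `except Exception` is not reached.
Result: 7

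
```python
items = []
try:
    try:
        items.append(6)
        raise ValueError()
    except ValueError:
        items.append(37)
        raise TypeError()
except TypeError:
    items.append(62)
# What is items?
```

Step-by-step execution trace:
1. Inner try: `items.append(6)` → items = [6].
2. `raise ValueError()` raises ValueError.
3. Inner `except ValueError` matches → `items.append(37)` → items = [6, 37].
4. `raise TypeError()` raises TypeError; propagates to outer try.
5. Outer `except TypeError` matches → `items.append(62)` → items = [6, 37, 62].
Result: [6, 37, 62]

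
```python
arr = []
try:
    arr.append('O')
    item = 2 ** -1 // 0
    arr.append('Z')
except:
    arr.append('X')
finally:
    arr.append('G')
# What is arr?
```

Step-by-step execution trace:
1. try: `arr.append('O')` → arr = ['O'].
2. `item = 2 ** -1 // 0` raises ZeroDivisionError; `arr.append('Z')` is not reached.
3. bare `except` matches → `arr.append('X')` → arr = ['O', 'X'].
4. finally always runs: `arr.append('G')` → arr = ['O', 'X', 'G'].
Result: ['O', 'X', 'G']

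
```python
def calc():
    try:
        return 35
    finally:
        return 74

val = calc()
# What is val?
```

Step-by-step execution trace:
1. `calc()` enters try: `return 35` sets pending return value 35.
2. Before returning, `finally: return 74` runs and overrides the pending return.
3. calc() returns 74 → val = 74.
Result: 74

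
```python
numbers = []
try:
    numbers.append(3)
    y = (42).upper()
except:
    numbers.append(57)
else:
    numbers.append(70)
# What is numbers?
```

Step-by-step execution trace:
1. try: `numbers.append(3)` → numbers = [3].
2. `y = (42).upper()` raises AttributeError.
3. bare `except` matches → `numbers.append(57)` → numbers = [3, 57].
4. `else` is skipped (an exception was raised).
Result: [3, 57]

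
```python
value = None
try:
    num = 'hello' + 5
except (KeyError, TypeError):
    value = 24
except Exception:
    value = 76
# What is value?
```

Step-by-step execution trace:
1. `num = 'hello' + 5` raises TypeError.
2. `except (KeyError, TypeError)` matches (TypeError is in the tuple) → value = 24.
3. `except Exception` is not reached.
Result: 24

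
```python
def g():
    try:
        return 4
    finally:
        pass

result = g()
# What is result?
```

Step-by-step execution trace:
1. `g()` enters try: `return 4` sets pending return value 4.
2. Before returning, `finally: pass` runs (no effect).
3. g() returns 4 → result = 4.
Result: 4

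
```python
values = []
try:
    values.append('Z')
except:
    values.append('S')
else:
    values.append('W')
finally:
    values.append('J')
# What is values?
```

Step-by-step execution trace:
1. try: `values.append('Z')` → values = ['Z']. No exception raised.
2. `except` is skipped.
3. `else` runs: `values.append('W')` → values = ['Z', 'W'].
4. `finally` always runs: `values.append('J')` → values = ['Z', 'W', 'J'].
Result: ['Z', 'W', 'J']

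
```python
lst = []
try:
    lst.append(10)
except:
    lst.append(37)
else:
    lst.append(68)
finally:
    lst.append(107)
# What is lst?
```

Step-by-step execution trace:
1. try: `lst.append(10)` → lst = [10]. No exception raised.
2. `except` is skipped.
3. `else` runs: `lst.append(68)` → lst = [10, 68].
4. `finally` always runs: `lst.append(107)` → lst = [10, 68, 107].
Result: [10, 68, 107]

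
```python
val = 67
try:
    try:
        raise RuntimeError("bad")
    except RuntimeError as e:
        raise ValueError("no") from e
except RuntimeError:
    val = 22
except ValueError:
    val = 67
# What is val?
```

Step-by-step execution trace:
1. Inner try raises RuntimeError; inner `except RuntimeError as e` catches it.
2. `raise ValueError(...) from e` raises ValueError (RuntimeError is attached as __cause__, but only ValueError is active).
3. Outer `except RuntimeError` does not match ValueError; skipped.
4. Outer `except ValueError` matches → val = 67.
Result: 67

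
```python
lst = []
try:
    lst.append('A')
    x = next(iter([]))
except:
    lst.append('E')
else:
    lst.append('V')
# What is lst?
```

Step-by-step execution trace:
1. try: `lst.append('A')` → lst = ['A'].
2. `x = next(iter([]))` raises StopIteration.
3. bare `except` matches → `lst.append('E')` → lst = ['A', 'E'].
4. `else` is skipped (an exception was raised).
Result: ['A', 'E']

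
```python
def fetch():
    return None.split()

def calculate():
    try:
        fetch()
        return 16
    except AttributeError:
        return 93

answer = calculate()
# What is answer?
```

Step-by-step execution trace:
1. `calculate()` calls `fetch()`.
2. `fetch()` evaluates `None.split()`, which raises AttributeError; it propagates to the caller.
3. `return 16` is not reached.
4. `except AttributeError` in calculate matches → returns 93.
5. answer = 93.
Result: 93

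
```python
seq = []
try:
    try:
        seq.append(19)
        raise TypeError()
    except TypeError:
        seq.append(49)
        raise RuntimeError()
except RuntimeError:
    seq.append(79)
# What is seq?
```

Step-by-step execution trace:
1. Inner try: `seq.append(19)` → seq = [19].
2. `raise TypeError()` raises TypeError.
3. Inner `except TypeError` matches → `seq.append(49)` → seq = [19, 49].
4. `raise RuntimeError()` raises RuntimeError; propagates to outer try.
5. Outer `except RuntimeError` matches → `seq.append(79)` → seq = [19, 49, 79].
Result: [19, 49, 79]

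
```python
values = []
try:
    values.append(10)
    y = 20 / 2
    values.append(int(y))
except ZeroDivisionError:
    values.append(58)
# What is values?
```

Step-by-step execution trace:
1. try: `values.append(10)` → values = [10].
2. `y = 20 / 2` → y = 10.0. No exception raised.
3. `values.append(int(y))` → values = [10, 10].
4. `except ZeroDivisionError` is skipped (no exception was raised).
Result: [10, 10]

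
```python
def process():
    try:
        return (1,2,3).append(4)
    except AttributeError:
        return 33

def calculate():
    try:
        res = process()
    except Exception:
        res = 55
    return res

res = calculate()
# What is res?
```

Step-by-step execution trace:
1. `calculate()` calls `process()`.
2. In process: `(1,2,3).append(4)` raises AttributeError; `except AttributeError` catches it → returns 33.
3. In calculate: `res = process()` → res = 33. No exception reaches calculate.
4. `except Exception` is skipped; calculate returns 33.
5. res = 33.
Result: 33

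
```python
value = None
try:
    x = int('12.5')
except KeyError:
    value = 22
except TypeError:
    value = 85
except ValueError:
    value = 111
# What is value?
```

Step-by-step execution trace:
1. `x = int('12.5')` raises ValueError.
2. `except KeyError` does not match ValueError; skipped.
3. `except TypeError` does not match ValueError; skipped.
4. `except ValueError` matches → value = 111.
Result: 111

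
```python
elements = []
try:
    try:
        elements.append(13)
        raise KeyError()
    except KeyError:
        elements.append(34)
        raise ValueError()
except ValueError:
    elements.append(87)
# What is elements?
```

Step-by-step execution trace:
1. Inner try: `elements.append(13)` → elements = [13].
2. `raise KeyError()` raises KeyError.
3. Inner `except KeyError` matches → `elements.append(34)` → elements = [13, 34].
4. `raise ValueError()` raises ValueError; propagates to outer try.
5. Outer `except ValueError` matches → `elements.append(87)` → elements = [13, 34, 87].
Result: [13, 34, 87]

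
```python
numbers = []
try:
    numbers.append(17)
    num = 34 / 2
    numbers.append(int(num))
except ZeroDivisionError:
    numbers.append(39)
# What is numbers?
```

Step-by-step execution trace:
1. try: `numbers.append(17)` → numbers = [17].
2. `num = 34 / 2` → num = 17.0. No exception raised.
3. `numbers.append(int(num))` → numbers = [17, 17].
4. `except ZeroDivisionError` is skipped (no exception was raised).
Result: [17, 17]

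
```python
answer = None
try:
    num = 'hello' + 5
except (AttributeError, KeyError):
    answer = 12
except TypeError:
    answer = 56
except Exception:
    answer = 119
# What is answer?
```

Step-by-step execution trace:
1. `num = 'hello' + 5` raises TypeError.
2. `except (AttributeError, KeyError)` does not match TypeError; skipped.
3. `except TypeError` matches (exact type match) → answer = 56.
4. `except Exception` is not reached.
Result: 56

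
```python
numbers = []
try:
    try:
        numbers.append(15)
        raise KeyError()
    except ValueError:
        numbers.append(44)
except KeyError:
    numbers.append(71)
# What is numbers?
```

Step-by-step execution trace:
1. Inner try: `numbers.append(15)` → numbers = [15].
2. `raise KeyError()` raises KeyError.
3. Inner `except ValueError` does not match KeyError; exception propagates to outer try.
4. Outer `except KeyError` matches → `numbers.append(71)` → numbers = [15, 71].
Result: [15, 71]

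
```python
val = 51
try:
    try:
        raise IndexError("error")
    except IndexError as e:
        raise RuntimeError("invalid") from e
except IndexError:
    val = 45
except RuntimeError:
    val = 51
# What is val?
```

Step-by-step execution trace:
1. Inner try raises IndexError; inner `except IndexError as e` catches it.
2. `raise RuntimeError(...) from e` raises RuntimeError (IndexError is attached as __cause__, but only RuntimeError is active).
3. Outer `except IndexError` does not match RuntimeError; skipped.
4. Outer `except RuntimeError` matches → val = 51.
Result: 51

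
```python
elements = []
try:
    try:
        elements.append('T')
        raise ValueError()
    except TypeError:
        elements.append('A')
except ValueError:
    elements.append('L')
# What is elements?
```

Step-by-step execution trace:
1. Inner try: `elements.append('T')` → elements = ['T'].
2. `raise ValueError()` raises ValueError.
3. Inner `except TypeError` does not match ValueError; exception propagates to outer try.
4. Outer `except ValueError` matches → `elements.append('L')` → elements = ['T', 'L'].
Result: ['T', 'L']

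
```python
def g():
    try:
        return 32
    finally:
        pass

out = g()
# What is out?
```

Step-by-step execution trace:
1. `g()` enters try: `return 32` sets pending return value 32.
2. Before returning, `finally: pass` runs (no effect).
3. g() returns 32 → out = 32.
Result: 32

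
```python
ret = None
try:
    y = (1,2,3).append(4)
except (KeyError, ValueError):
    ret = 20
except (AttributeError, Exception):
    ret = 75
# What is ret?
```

Step-by-step execution trace:
1. `y = (1,2,3).append(4)` raises AttributeError.
2. `except (KeyError, ValueError)` does not match AttributeError; skipped.
3. `except (AttributeError, Exception)` matches (AttributeError is in the tuple) → ret = 75.
Result: 75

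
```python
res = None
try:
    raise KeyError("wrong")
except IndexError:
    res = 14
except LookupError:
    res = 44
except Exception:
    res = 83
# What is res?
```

Step-by-step execution trace:
1. `raise KeyError(...)` raises KeyError.
2. `except IndexError` does not match (KeyError is not a subclass of IndexError); skipped.
3. `except LookupError` matches (KeyError is a subclass of LookupError) → res = 44.
4. `except Exception` is not reached.
Result: 44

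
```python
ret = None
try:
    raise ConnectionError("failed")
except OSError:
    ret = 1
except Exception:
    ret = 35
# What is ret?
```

Step-by-step execution trace:
1. `raise ConnectionError(...)` raises ConnectionError.
2. `except OSError` matches (ConnectionError is a subclass of OSError) → ret = 1.
3. `except Exception` is not reached.
Result: 1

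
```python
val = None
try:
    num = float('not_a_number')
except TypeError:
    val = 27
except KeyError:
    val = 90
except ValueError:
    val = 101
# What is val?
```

Step-by-step execution trace:
1. `num = float('not_a_number')` raises ValueError.
2. `except TypeError` does not match ValueError; skipped.
3. `except KeyError` does not match ValueError; skipped.
4. `except ValueError` matches → val = 101.
Result: 101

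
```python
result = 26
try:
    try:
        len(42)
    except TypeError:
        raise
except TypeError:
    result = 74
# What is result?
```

Step-by-step execution trace:
1. Inner try: `len(42)` raises TypeError.
2. Inner `except TypeError` matches; bare `raise` re-raises the same TypeError.
3. Outer `except TypeError` matches → result = 74.
Result: 74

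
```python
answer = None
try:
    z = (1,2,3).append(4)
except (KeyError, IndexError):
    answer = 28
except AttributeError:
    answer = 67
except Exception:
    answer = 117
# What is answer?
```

Step-by-step execution trace:
1. `z = (1,2,3).append(4)` raises AttributeError.
2. `except (KeyError, IndexError)` does not match AttributeError; skipped.
3. `except AttributeError` matches (exact type match) → answer = 67.
4. `except Exception` is not reached.
Result: 67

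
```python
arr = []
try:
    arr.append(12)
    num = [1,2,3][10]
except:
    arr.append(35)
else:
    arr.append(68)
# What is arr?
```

Step-by-step execution trace:
1. try: `arr.append(12)` → arr = [12].
2. `num = [1,2,3][10]` raises IndexError.
3. bare `except` matches → `arr.append(35)` → arr = [12, 35].
4. `else` is skipped (an exception was raised).
Result: [12, 35]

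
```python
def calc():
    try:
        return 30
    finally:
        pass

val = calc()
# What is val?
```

Step-by-step execution trace:
1. `calc()` enters try: `return 30` sets pending return value 30.
2. Before returning, `finally: pass` runs (no effect).
3. calc() returns 30 → val = 30.
Result: 30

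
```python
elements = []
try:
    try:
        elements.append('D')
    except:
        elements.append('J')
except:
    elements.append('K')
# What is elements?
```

Step-by-step execution trace:
1. Inner try: `elements.append('D')` → elements = ['D']. No exception raised.
2. Inner `except` is skipped.
3. Inner try completes normally; outer `except` is skipped.
Result: ['D']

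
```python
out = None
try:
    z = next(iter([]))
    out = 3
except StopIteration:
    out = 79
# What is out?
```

Step-by-step execution trace:
1. `z = next(iter([]))` raises StopIteration.
2. `out = 3` is not reached.
3. `except StopIteration` matches → out = 79.
Result: 79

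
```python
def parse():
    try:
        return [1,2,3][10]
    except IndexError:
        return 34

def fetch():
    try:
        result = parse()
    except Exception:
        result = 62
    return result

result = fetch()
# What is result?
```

Step-by-step execution trace:
1. `fetch()` calls `parse()`.
2. In parse: `[1,2,3][10]` raises IndexError; `except IndexError` catches it → returns 34.
3. In fetch: `result = parse()` → result = 34. No exception reaches fetch.
4. `except Exception` is skipped; fetch returns 34.
5. result = 34.
Result: 34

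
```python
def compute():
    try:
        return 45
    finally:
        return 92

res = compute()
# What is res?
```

Step-by-step execution trace:
1. `compute()` enters try: `return 45` sets pending return value 45.
2. Before returning, `finally: return 92` runs and overrides the pending return.
3. compute() returns 92 → res = 92.
Result: 92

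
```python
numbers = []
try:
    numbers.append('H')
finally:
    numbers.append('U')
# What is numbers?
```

Step-by-step execution trace:
1. try: `numbers.append('H')` → numbers = ['H'].
2. The try body completes without raising.
3. finally always runs: `numbers.append('U')` → numbers = ['H', 'U'].
Result: ['H', 'U']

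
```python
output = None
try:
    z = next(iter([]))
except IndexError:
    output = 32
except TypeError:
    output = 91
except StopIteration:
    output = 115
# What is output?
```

Step-by-step execution trace:
1. `z = next(iter([]))` raises StopIteration.
2. `except IndexError` does not match StopIteration; skipped.
3. `except TypeError` does not match StopIteration; skipped.
4. `except StopIteration` matches → output = 115.
Result: 115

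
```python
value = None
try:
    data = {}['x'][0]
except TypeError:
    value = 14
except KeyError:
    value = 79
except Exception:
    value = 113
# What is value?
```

Step-by-step execution trace:
1. `data = {}['x'][0]` raises KeyError.
2. `except TypeError` does not match KeyError; skipped.
3. `except KeyError` matches → value = 79.
4. Remaining except clauses are skipped.
Result: 79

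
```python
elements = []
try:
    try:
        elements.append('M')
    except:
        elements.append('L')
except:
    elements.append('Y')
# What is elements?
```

Step-by-step execution trace:
1. Inner try: `elements.append('M')` → elements = ['M']. No exception raised.
2. Inner `except` is skipped.
3. Inner try completes normally; outer `except` is skipped.
Result: ['M']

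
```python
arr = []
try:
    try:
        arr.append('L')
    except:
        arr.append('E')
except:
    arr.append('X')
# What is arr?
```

Step-by-step execution trace:
1. Inner try: `arr.append('L')` → arr = ['L']. No exception raised.
2. Inner `except` is skipped.
3. Inner try completes normally; outer `except` is skipped.
Result: ['L']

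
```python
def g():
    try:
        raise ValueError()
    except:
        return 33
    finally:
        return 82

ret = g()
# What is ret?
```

Step-by-step execution trace:
1. `g()` enters try: `raise ValueError()` raises ValueError.
2. bare `except` matches → `return 33` sets pending return value 33.
3. Before returning, `finally: return 82` runs and overrides the pending return.
4. g() returns 82 → ret = 82.
Result: 82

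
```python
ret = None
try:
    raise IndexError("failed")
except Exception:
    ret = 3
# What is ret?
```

Step-by-step execution trace:
1. `raise IndexError(...)` raises IndexError.
2. `except Exception` matches (IndexError is a subclass of Exception) → ret = 3.
Result: 3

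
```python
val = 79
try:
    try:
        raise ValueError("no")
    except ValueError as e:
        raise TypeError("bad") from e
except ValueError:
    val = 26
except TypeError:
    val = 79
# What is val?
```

Step-by-step execution trace:
1. Inner try raises ValueError; inner `except ValueError as e` catches it.
2. `raise TypeError(...) from e` raises TypeError (ValueError is attached as __cause__, but only TypeError is active).
3. Outer `except ValueError` does not match TypeError; skipped.
4. Outer `except TypeError` matches → val = 79.
Result: 79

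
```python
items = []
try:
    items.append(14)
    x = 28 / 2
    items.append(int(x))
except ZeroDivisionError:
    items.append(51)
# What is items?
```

Step-by-step execution trace:
1. try: `items.append(14)` → items = [14].
2. `x = 28 / 2` → x = 14.0. No exception raised.
3. `items.append(int(x))` → items = [14, 14].
4. `except ZeroDivisionError` is skipped (no exception was raised).
Result: [14, 14]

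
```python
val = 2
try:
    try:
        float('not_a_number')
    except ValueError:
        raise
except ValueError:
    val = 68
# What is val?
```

Step-by-step execution trace:
1. Inner try: `float('not_a_number')` raises ValueError.
2. Inner `except ValueError` matches; bare `raise` re-raises the same ValueError.
3. Outer `except ValueError` matches → val = 68.
Result: 68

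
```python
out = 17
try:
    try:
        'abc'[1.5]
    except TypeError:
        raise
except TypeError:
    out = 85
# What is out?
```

Step-by-step execution trace:
1. Inner try: `'abc'[1.5]` raises TypeError.
2. Inner `except TypeError` matches; bare `raise` re-raises the same TypeError.
3. Outer `except TypeError` matches → out = 85.
Result: 85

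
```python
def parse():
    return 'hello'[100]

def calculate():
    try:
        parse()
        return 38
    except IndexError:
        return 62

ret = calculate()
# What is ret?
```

Step-by-step execution trace:
1. `calculate()` calls `parse()`.
2. `parse()` evaluates `'hello'[100]`, which raises IndexError; it propagates to the caller.
3. `return 38` is not reached.
4. `except IndexError` in calculate matches → returns 62.
5. ret = 62.
Result: 62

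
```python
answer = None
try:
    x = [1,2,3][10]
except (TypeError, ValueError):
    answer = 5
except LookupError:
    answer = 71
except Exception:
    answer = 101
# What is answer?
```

Step-by-step execution trace:
1. `x = [1,2,3][10]` raises IndexError.
2. `except (TypeError, ValueError)` does not match IndexError; skipped.
3. `except LookupError` matches (IndexError is a subclass of LookupError) → answer = 71.
4. `except Exception` is not reached.
Result: 71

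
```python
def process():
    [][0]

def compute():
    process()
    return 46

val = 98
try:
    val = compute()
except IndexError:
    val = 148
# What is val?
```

Step-by-step execution trace:
1. val starts at 98.
2. try: `compute()` calls `process()`.
3. `process()` evaluates `[][0]`, which raises IndexError; it propagates through compute (uncaught).
4. `return 46` in compute is not reached; the assignment to val does not complete.
5. `except IndexError` matches → val = 148.
Result: 148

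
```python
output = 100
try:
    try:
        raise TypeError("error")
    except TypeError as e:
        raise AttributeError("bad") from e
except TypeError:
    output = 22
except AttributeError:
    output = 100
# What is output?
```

Step-by-step execution trace:
1. Inner try raises TypeError; inner `except TypeError as e` catches it.
2. `raise AttributeError(...) from e` raises AttributeError (TypeError is attached as __cause__, but only AttributeError is active).
3. Outer `except TypeError` does not match AttributeError; skipped.
4. Outer `except AttributeError` matches → output = 100.
Result: 100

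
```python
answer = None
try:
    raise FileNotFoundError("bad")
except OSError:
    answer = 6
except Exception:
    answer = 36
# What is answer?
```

Step-by-step execution trace:
1. `raise FileNotFoundError(...)` raises FileNotFoundError.
2. `except OSError` matches (FileNotFoundError is a subclass of OSError) → answer = 6.
3. `except Exception` is not reached.
Result: 6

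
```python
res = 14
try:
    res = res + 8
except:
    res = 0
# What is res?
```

Step-by-step execution trace:
1. res starts at 14.
2. try: `res = res + 8` → res = 22. No exception raised.
3. `except` is skipped.
Result: 22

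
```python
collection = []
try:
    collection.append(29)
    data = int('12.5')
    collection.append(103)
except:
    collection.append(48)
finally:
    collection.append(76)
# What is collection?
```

Step-by-step execution trace:
1. try: `collection.append(29)` → collection = [29].
2. `data = int('12.5')` raises ValueError; `collection.append(103)` is not reached.
3. bare `except` matches → `collection.append(48)` → collection = [29, 48].
4. finally always runs: `collection.append(76)` → collection = [29, 48, 76].
Result: [29, 48, 76]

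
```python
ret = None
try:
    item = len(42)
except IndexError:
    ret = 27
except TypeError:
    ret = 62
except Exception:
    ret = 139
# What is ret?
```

Step-by-step execution trace:
1. `item = len(42)` raises TypeError.
2. `except IndexError` does not match TypeError; skipped.
3. `except TypeError` matches → ret = 62.
4. Remaining except clauses are skipped.
Result: 62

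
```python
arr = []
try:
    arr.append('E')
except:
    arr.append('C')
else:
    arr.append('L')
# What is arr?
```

Step-by-step execution trace:
1. try: `arr.append('E')` → arr = ['E']. No exception raised.
2. `except` is skipped.
3. `else` runs (try completed without exception): `arr.append('L')` → arr = ['E', 'L'].
Result: ['E', 'L']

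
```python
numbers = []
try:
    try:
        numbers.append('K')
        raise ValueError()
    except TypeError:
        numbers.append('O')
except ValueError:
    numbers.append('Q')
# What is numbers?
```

Step-by-step execution trace:
1. Inner try: `numbers.append('K')` → numbers = ['K'].
2. `raise ValueError()` raises ValueError.
3. Inner `except TypeError` does not match ValueError; exception propagates to outer try.
4. Outer `except ValueError` matches → `numbers.append('Q')` → numbers = ['K', 'Q'].
Result: ['K', 'Q']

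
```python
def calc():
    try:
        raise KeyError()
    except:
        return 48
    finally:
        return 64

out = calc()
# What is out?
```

Step-by-step execution trace:
1. `calc()` enters try: `raise KeyError()` raises KeyError.
2. bare `except` matches → `return 48` sets pending return value 48.
3. Before returning, `finally: return 64` runs and overrides the pending return.
4. calc() returns 64 → out = 64.
Result: 64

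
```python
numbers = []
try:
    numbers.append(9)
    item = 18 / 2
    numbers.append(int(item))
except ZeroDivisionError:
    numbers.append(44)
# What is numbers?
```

Step-by-step execution trace:
1. try: `numbers.append(9)` → numbers = [9].
2. `item = 18 / 2` → item = 9.0. No exception raised.
3. `numbers.append(int(item))` → numbers = [9, 9].
4. `except ZeroDivisionError` is skipped (no exception was raised).
Result: [9, 9]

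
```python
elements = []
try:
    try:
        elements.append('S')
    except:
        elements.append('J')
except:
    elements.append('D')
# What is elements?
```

Step-by-step execution trace:
1. Inner try: `elements.append('S')` → elements = ['S']. No exception raised.
2. Inner `except` is skipped.
3. Inner try completes normally; outer `except` is skipped.
Result: ['S']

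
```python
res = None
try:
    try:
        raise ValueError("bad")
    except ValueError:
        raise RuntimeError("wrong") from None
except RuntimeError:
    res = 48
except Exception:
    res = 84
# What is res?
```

Step-by-step execution trace:
1. Inner try raises ValueError; inner `except ValueError` catches it.
2. `raise RuntimeError(...) from None` raises RuntimeError (from None suppresses __context__, but the active exception is still RuntimeError).
3. Outer `except RuntimeError` matches → res = 48.
4. `except Exception` is not reached.
Result: 48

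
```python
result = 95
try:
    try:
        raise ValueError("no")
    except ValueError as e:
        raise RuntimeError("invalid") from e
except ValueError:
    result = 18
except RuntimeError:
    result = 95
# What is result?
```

Step-by-step execution trace:
1. Inner try raises ValueError; inner `except ValueError as e` catches it.
2. `raise RuntimeError(...) from e` raises RuntimeError (ValueError is attached as __cause__, but only RuntimeError is active).
3. Outer `except ValueError` does not match RuntimeError; skipped.
4. Outer `except RuntimeError` matches → result = 95.
Result: 95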